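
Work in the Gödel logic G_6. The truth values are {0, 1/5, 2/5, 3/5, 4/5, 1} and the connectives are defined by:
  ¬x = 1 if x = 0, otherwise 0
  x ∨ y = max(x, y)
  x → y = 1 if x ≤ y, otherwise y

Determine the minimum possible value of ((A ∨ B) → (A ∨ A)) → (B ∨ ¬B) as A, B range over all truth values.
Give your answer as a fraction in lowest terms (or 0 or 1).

1/5

Take A = 1/5, B = 1/5:
A ∨ B = 1/5 ∨ 1/5 = 1/5
A ∨ A = 1/5 ∨ 1/5 = 1/5
(A ∨ B) → (A ∨ A) = 1/5 → 1/5 = 1
¬B = ¬1/5 = 0
B ∨ ¬B = 1/5 ∨ 0 = 1/5
((A ∨ B) → (A ∨ A)) → (B ∨ ¬B) = 1 → 1/5 = 1/5
No assignment yields a value below 1/5, so this is the minimum.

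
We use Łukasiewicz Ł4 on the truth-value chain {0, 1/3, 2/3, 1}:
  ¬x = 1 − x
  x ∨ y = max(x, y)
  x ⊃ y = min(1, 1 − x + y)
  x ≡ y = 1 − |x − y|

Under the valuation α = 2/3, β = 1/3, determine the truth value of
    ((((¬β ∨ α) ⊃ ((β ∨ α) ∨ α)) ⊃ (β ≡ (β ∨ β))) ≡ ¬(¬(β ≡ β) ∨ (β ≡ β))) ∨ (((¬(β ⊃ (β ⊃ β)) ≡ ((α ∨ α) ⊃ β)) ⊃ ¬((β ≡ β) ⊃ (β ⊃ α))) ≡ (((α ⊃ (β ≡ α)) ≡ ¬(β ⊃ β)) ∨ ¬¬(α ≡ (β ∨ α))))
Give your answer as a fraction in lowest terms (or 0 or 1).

2/3

¬β = ¬1/3 = 2/3
¬β ∨ α = 2/3 ∨ 2/3 = 2/3
β ∨ α = 1/3 ∨ 2/3 = 2/3
(β ∨ α) ∨ α = 2/3 ∨ 2/3 = 2/3
(¬β ∨ α) ⊃ ((β ∨ α) ∨ α) = 2/3 ⊃ 2/3 = 1
β ∨ β = 1/3 ∨ 1/3 = 1/3
β ≡ (β ∨ β) = 1/3 ≡ 1/3 = 1
((¬β ∨ α) ⊃ ((β ∨ α) ∨ α)) ⊃ (β ≡ (β ∨ β)) = 1 ⊃ 1 = 1
β ≡ β = 1/3 ≡ 1/3 = 1
¬(β ≡ β) = ¬1 = 0
β ≡ β = 1/3 ≡ 1/3 = 1
¬(β ≡ β) ∨ (β ≡ β) = 0 ∨ 1 = 1
¬(¬(β ≡ β) ∨ (β ≡ β)) = ¬1 = 0
(((¬β ∨ α) ⊃ ((β ∨ α) ∨ α)) ⊃ (β ≡ (β ∨ β))) ≡ ¬(¬(β ≡ β) ∨ (β ≡ β)) = 1 ≡ 0 = 0
β ⊃ β = 1/3 ⊃ 1/3 = 1
β ⊃ (β ⊃ β) = 1/3 ⊃ 1 = 1
¬(β ⊃ (β ⊃ β)) = ¬1 = 0
α ∨ α = 2/3 ∨ 2/3 = 2/3
(α ∨ α) ⊃ β = 2/3 ⊃ 1/3 = 2/3
¬(β ⊃ (β ⊃ β)) ≡ ((α ∨ α) ⊃ β) = 0 ≡ 2/3 = 1/3
β ≡ β = 1/3 ≡ 1/3 = 1
β ⊃ α = 1/3 ⊃ 2/3 = 1
(β ≡ β) ⊃ (β ⊃ α) = 1 ⊃ 1 = 1
¬((β ≡ β) ⊃ (β ⊃ α)) = ¬1 = 0
(¬(β ⊃ (β ⊃ β)) ≡ ((α ∨ α) ⊃ β)) ⊃ ¬((β ≡ β) ⊃ (β ⊃ α)) = 1/3 ⊃ 0 = 2/3
β ≡ α = 1/3 ≡ 2/3 = 2/3
α ⊃ (β ≡ α) = 2/3 ⊃ 2/3 = 1
β ⊃ β = 1/3 ⊃ 1/3 = 1
¬(β ⊃ β) = ¬1 = 0
(α ⊃ (β ≡ α)) ≡ ¬(β ⊃ β) = 1 ≡ 0 = 0
β ∨ α = 1/3 ∨ 2/3 = 2/3
α ≡ (β ∨ α) = 2/3 ≡ 2/3 = 1
¬(α ≡ (β ∨ α)) = ¬1 = 0
¬¬(α ≡ (β ∨ α)) = ¬0 = 1
((α ⊃ (β ≡ α)) ≡ ¬(β ⊃ β)) ∨ ¬¬(α ≡ (β ∨ α)) = 0 ∨ 1 = 1
((¬(β ⊃ (β ⊃ β)) ≡ ((α ∨ α) ⊃ β)) ⊃ ¬((β ≡ β) ⊃ (β ⊃ α))) ≡ (((α ⊃ (β ≡ α)) ≡ ¬(β ⊃ β)) ∨ ¬¬(α ≡ (β ∨ α))) = 2/3 ≡ 1 = 2/3
((((¬β ∨ α) ⊃ ((β ∨ α) ∨ α)) ⊃ (β ≡ (β ∨ β))) ≡ ¬(¬(β ≡ β) ∨ (β ≡ β))) ∨ (((¬(β ⊃ (β ⊃ β)) ≡ ((α ∨ α) ⊃ β)) ⊃ ¬((β ≡ β) ⊃ (β ⊃ α))) ≡ (((α ⊃ (β ≡ α)) ≡ ¬(β ⊃ β)) ∨ ¬¬(α ≡ (β ∨ α)))) = 0 ∨ 2/3 = 2/3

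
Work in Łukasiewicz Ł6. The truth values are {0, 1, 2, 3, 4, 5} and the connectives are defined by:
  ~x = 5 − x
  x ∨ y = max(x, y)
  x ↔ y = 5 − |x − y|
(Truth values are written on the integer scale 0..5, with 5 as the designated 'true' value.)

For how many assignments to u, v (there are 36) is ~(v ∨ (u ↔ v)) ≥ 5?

value 5: 1 assignment (counts)
value 4: 2 assignments
value 3: 3 assignments
value 2: 7 assignments
value 1: 12 assignments
value 0: 11 assignments
So 1 of the 36 assignments meets the threshold.

1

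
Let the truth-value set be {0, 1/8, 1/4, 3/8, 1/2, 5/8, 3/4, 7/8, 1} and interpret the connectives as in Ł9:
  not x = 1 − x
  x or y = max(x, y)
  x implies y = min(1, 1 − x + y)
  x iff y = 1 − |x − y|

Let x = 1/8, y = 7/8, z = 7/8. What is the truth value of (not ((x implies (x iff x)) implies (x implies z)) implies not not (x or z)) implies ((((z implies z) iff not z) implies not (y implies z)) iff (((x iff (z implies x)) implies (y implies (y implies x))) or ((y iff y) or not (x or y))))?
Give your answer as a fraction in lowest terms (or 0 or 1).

7/8

x iff x = 1/8 iff 1/8 = 1
x implies (x iff x) = 1/8 implies 1 = 1
x implies z = 1/8 implies 7/8 = 1
(x implies (x iff x)) implies (x implies z) = 1 implies 1 = 1
not ((x implies (x iff x)) implies (x implies z)) = not 1 = 0
x or z = 1/8 or 7/8 = 7/8
not (x or z) = not 7/8 = 1/8
not not (x or z) = not 1/8 = 7/8
not ((x implies (x iff x)) implies (x implies z)) implies not not (x or z) = 0 implies 7/8 = 1
z implies z = 7/8 implies 7/8 = 1
not z = not 7/8 = 1/8
(z implies z) iff not z = 1 iff 1/8 = 1/8
y implies z = 7/8 implies 7/8 = 1
not (y implies z) = not 1 = 0
((z implies z) iff not z) implies not (y implies z) = 1/8 implies 0 = 7/8
z implies x = 7/8 implies 1/8 = 1/4
x iff (z implies x) = 1/8 iff 1/4 = 7/8
y implies x = 7/8 implies 1/8 = 1/4
y implies (y implies x) = 7/8 implies 1/4 = 3/8
(x iff (z implies x)) implies (y implies (y implies x)) = 7/8 implies 3/8 = 1/2
y iff y = 7/8 iff 7/8 = 1
x or y = 1/8 or 7/8 = 7/8
not (x or y) = not 7/8 = 1/8
(y iff y) or not (x or y) = 1 or 1/8 = 1
((x iff (z implies x)) implies (y implies (y implies x))) or ((y iff y) or not (x or y)) = 1/2 or 1 = 1
(((z implies z) iff not z) implies not (y implies z)) iff (((x iff (z implies x)) implies (y implies (y implies x))) or ((y iff y) or not (x or y))) = 7/8 iff 1 = 7/8
(not ((x implies (x iff x)) implies (x implies z)) implies not not (x or z)) implies ((((z implies z) iff not z) implies not (y implies z)) iff (((x iff (z implies x)) implies (y implies (y implies x))) or ((y iff y) or not (x or y)))) = 1 implies 7/8 = 7/8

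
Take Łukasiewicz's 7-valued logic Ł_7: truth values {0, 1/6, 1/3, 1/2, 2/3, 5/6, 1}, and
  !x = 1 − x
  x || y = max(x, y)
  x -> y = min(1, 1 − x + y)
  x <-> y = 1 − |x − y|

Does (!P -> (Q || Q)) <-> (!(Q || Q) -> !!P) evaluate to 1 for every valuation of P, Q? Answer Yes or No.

At P = 1, Q = 2/3, for instance:
!P = !1 = 0
Q || Q = 2/3 || 2/3 = 2/3
!P -> (Q || Q) = 0 -> 2/3 = 1
!(Q || Q) = !2/3 = 1/3
!!P = !0 = 1
!(Q || Q) -> !!P = 1/3 -> 1 = 1
(!P -> (Q || Q)) <-> (!(Q || Q) -> !!P) = 1 <-> 1 = 1
and checking the remaining 48 assignments likewise gives ≥ 1 in every case.

Yes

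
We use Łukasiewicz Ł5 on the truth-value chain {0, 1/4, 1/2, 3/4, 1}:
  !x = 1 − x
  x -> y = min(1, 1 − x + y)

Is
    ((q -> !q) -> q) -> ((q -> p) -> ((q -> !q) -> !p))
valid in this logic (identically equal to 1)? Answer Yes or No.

Counterexample: take p = 3/4, q = 1/2.
!q = !1/2 = 1/2
q -> !q = 1/2 -> 1/2 = 1
(q -> !q) -> q = 1 -> 1/2 = 1/2
q -> p = 1/2 -> 3/4 = 1
!q = !1/2 = 1/2
q -> !q = 1/2 -> 1/2 = 1
!p = !3/4 = 1/4
(q -> !q) -> !p = 1 -> 1/4 = 1/4
(q -> p) -> ((q -> !q) -> !p) = 1 -> 1/4 = 1/4
((q -> !q) -> q) -> ((q -> p) -> ((q -> !q) -> !p)) = 1/2 -> 1/4 = 3/4
This gives 3/4 ≠ 1.

No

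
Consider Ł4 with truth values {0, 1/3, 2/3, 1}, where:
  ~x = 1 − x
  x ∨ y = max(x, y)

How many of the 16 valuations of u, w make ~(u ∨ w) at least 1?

u = 0, w = 0 ↦ 1  ≥
u = 0, w = 1/3 ↦ 2/3  <
u = 0, w = 2/3 ↦ 1/3  <
u = 0, w = 1 ↦ 0  <
u = 1/3, w = 0 ↦ 2/3  <
u = 1/3, w = 1/3 ↦ 2/3  <
u = 1/3, w = 2/3 ↦ 1/3  <
u = 1/3, w = 1 ↦ 0  <
u = 2/3, w = 0 ↦ 1/3  <
u = 2/3, w = 1/3 ↦ 1/3  <
u = 2/3, w = 2/3 ↦ 1/3  <
u = 2/3, w = 1 ↦ 0  <
u = 1, w = 0 ↦ 0  <
u = 1, w = 1/3 ↦ 0  <
u = 1, w = 2/3 ↦ 0  <
u = 1, w = 1 ↦ 0  <
So 1 of the 16 assignments meets the threshold.

1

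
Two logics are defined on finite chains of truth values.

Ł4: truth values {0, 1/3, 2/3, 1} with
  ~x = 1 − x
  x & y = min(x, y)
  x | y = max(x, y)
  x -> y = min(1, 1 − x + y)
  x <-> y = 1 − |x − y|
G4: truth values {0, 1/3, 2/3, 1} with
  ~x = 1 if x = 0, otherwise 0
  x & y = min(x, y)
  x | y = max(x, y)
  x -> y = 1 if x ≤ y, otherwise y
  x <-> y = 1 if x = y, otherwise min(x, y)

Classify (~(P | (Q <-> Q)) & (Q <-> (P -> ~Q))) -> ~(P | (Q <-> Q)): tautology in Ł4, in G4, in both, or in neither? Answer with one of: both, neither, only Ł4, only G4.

In Ł4: every assignment gives 1 — tautology.
In G4: every assignment gives 1 — tautology.

both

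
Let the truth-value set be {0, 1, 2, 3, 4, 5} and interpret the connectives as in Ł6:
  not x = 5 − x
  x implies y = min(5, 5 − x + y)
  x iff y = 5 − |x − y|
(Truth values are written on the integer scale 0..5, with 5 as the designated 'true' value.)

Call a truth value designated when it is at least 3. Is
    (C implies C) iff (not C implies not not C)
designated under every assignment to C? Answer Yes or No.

Counterexample: take C = 0.
C implies C = 0 implies 0 = 5
not C = not 0 = 5
not C = not 0 = 5
not not C = not 5 = 0
not C implies not not C = 5 implies 0 = 0
(C implies C) iff (not C implies not not C) = 5 iff 0 = 0
This gives 0, which is below 3.

No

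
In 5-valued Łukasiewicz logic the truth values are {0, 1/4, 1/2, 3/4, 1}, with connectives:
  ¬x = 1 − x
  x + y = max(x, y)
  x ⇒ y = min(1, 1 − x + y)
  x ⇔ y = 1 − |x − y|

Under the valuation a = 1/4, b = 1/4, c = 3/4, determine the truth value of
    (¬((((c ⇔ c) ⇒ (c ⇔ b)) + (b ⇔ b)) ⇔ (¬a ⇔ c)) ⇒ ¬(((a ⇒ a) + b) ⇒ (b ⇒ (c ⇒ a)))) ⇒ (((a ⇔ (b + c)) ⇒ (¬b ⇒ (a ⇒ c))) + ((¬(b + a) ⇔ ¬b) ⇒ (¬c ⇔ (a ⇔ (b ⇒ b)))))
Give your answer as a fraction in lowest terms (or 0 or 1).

c ⇔ c = 3/4 ⇔ 3/4 = 1
c ⇔ b = 3/4 ⇔ 1/4 = 1/2
(c ⇔ c) ⇒ (c ⇔ b) = 1 ⇒ 1/2 = 1/2
b ⇔ b = 1/4 ⇔ 1/4 = 1
((c ⇔ c) ⇒ (c ⇔ b)) + (b ⇔ b) = 1/2 + 1 = 1
¬a = ¬1/4 = 3/4
¬a ⇔ c = 3/4 ⇔ 3/4 = 1
(((c ⇔ c) ⇒ (c ⇔ b)) + (b ⇔ b)) ⇔ (¬a ⇔ c) = 1 ⇔ 1 = 1
¬((((c ⇔ c) ⇒ (c ⇔ b)) + (b ⇔ b)) ⇔ (¬a ⇔ c)) = ¬1 = 0
a ⇒ a = 1/4 ⇒ 1/4 = 1
(a ⇒ a) + b = 1 + 1/4 = 1
c ⇒ a = 3/4 ⇒ 1/4 = 1/2
b ⇒ (c ⇒ a) = 1/4 ⇒ 1/2 = 1
((a ⇒ a) + b) ⇒ (b ⇒ (c ⇒ a)) = 1 ⇒ 1 = 1
¬(((a ⇒ a) + b) ⇒ (b ⇒ (c ⇒ a))) = ¬1 = 0
¬((((c ⇔ c) ⇒ (c ⇔ b)) + (b ⇔ b)) ⇔ (¬a ⇔ c)) ⇒ ¬(((a ⇒ a) + b) ⇒ (b ⇒ (c ⇒ a))) = 0 ⇒ 0 = 1
b + c = 1/4 + 3/4 = 3/4
a ⇔ (b + c) = 1/4 ⇔ 3/4 = 1/2
¬b = ¬1/4 = 3/4
a ⇒ c = 1/4 ⇒ 3/4 = 1
¬b ⇒ (a ⇒ c) = 3/4 ⇒ 1 = 1
(a ⇔ (b + c)) ⇒ (¬b ⇒ (a ⇒ c)) = 1/2 ⇒ 1 = 1
b + a = 1/4 + 1/4 = 1/4
¬(b + a) = ¬1/4 = 3/4
¬b = ¬1/4 = 3/4
¬(b + a) ⇔ ¬b = 3/4 ⇔ 3/4 = 1
¬c = ¬3/4 = 1/4
b ⇒ b = 1/4 ⇒ 1/4 = 1
a ⇔ (b ⇒ b) = 1/4 ⇔ 1 = 1/4
¬c ⇔ (a ⇔ (b ⇒ b)) = 1/4 ⇔ 1/4 = 1
(¬(b + a) ⇔ ¬b) ⇒ (¬c ⇔ (a ⇔ (b ⇒ b))) = 1 ⇒ 1 = 1
((a ⇔ (b + c)) ⇒ (¬b ⇒ (a ⇒ c))) + ((¬(b + a) ⇔ ¬b) ⇒ (¬c ⇔ (a ⇔ (b ⇒ b)))) = 1 + 1 = 1
(¬((((c ⇔ c) ⇒ (c ⇔ b)) + (b ⇔ b)) ⇔ (¬a ⇔ c)) ⇒ ¬(((a ⇒ a) + b) ⇒ (b ⇒ (c ⇒ a)))) ⇒ (((a ⇔ (b + c)) ⇒ (¬b ⇒ (a ⇒ c))) + ((¬(b + a) ⇔ ¬b) ⇒ (¬c ⇔ (a ⇔ (b ⇒ b))))) = 1 ⇒ 1 = 1

1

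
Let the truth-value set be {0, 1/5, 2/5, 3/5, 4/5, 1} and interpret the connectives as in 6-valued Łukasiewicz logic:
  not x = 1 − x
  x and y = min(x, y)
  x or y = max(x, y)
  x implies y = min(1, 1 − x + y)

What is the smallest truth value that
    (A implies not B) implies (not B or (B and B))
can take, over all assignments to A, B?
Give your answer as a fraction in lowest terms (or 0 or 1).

Take A = 0, B = 2/5:
not B = not 2/5 = 3/5
A implies not B = 0 implies 3/5 = 1
not B = not 2/5 = 3/5
B and B = 2/5 and 2/5 = 2/5
not B or (B and B) = 3/5 or 2/5 = 3/5
(A implies not B) implies (not B or (B and B)) = 1 implies 3/5 = 3/5
No assignment yields a value below 3/5, so this is the minimum.

3/5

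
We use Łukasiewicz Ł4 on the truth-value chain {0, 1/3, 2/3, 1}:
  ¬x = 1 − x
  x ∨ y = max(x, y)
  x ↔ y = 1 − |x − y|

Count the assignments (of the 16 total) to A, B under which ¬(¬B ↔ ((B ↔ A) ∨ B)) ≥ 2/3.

A = 0, B = 0 ↦ 0  <
A = 0, B = 1/3 ↦ 0  <
A = 0, B = 2/3 ↦ 1/3  <
A = 0, B = 1 ↦ 1  ≥
A = 1/3, B = 0 ↦ 1/3  <
A = 1/3, B = 1/3 ↦ 1/3  <
A = 1/3, B = 2/3 ↦ 1/3  <
A = 1/3, B = 1 ↦ 1  ≥
A = 2/3, B = 0 ↦ 2/3  ≥
A = 2/3, B = 1/3 ↦ 0  <
A = 2/3, B = 2/3 ↦ 2/3  ≥
A = 2/3, B = 1 ↦ 1  ≥
A = 1, B = 0 ↦ 1  ≥
A = 1, B = 1/3 ↦ 1/3  <
A = 1, B = 2/3 ↦ 1/3  <
A = 1, B = 1 ↦ 1  ≥
So 7 of the 16 assignments meet the threshold.

7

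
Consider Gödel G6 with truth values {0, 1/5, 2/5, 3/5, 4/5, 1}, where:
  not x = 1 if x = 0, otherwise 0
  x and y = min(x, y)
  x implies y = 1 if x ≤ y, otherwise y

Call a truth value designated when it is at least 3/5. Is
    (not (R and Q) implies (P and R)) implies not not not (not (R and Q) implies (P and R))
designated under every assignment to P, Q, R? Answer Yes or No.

Counterexample: take P = 0, Q = 1/5, R = 1/5.
R and Q = 1/5 and 1/5 = 1/5
not (R and Q) = not 1/5 = 0
P and R = 0 and 1/5 = 0
not (R and Q) implies (P and R) = 0 implies 0 = 1
not (not (R and Q) implies (P and R)) = not 1 = 0
not not (not (R and Q) implies (P and R)) = not 0 = 1
not not not (not (R and Q) implies (P and R)) = not 1 = 0
(not (R and Q) implies (P and R)) implies not not not (not (R and Q) implies (P and R)) = 1 implies 0 = 0
This gives 0, which is below 3/5.

No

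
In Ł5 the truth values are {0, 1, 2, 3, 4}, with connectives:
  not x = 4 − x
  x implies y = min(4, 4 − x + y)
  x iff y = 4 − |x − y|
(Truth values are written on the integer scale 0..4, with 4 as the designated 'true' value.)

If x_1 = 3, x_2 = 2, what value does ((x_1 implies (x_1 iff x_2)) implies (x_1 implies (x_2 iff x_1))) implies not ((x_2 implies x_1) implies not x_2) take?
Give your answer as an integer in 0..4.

x_1 iff x_2 = 3 iff 2 = 3
x_1 implies (x_1 iff x_2) = 3 implies 3 = 4
x_2 iff x_1 = 2 iff 3 = 3
x_1 implies (x_2 iff x_1) = 3 implies 3 = 4
(x_1 implies (x_1 iff x_2)) implies (x_1 implies (x_2 iff x_1)) = 4 implies 4 = 4
x_2 implies x_1 = 2 implies 3 = 4
not x_2 = not 2 = 2
(x_2 implies x_1) implies not x_2 = 4 implies 2 = 2
not ((x_2 implies x_1) implies not x_2) = not 2 = 2
((x_1 implies (x_1 iff x_2)) implies (x_1 implies (x_2 iff x_1))) implies not ((x_2 implies x_1) implies not x_2) = 4 implies 2 = 2

2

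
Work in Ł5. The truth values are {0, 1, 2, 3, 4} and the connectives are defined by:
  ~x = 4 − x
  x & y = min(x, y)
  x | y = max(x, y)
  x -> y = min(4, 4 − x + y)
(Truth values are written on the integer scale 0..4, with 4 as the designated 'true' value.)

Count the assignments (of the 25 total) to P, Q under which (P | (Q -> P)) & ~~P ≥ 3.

10

value 4: 5 assignments (counts)
value 3: 5 assignments (counts)
value 2: 5 assignments
value 1: 5 assignments
value 0: 5 assignments
So 10 of the 25 assignments meet the threshold.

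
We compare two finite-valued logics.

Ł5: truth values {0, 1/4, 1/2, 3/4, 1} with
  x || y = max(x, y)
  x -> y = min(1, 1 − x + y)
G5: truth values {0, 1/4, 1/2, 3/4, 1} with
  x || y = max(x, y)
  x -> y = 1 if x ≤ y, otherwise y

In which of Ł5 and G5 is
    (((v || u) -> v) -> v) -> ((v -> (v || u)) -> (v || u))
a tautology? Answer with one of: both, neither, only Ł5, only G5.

In Ł5: every assignment gives 1 — tautology.
In G5: at u = 1/4, v = 0 the value is 1/4 — not a tautology.

only Ł5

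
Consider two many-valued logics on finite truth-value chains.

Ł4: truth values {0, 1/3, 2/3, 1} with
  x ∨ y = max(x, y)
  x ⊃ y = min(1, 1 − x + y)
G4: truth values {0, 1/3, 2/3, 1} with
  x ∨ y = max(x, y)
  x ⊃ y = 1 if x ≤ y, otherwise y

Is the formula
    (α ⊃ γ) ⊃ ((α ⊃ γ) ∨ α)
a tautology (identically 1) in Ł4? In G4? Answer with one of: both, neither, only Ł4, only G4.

In Ł4: every assignment gives 1 — tautology.
In G4: every assignment gives 1 — tautology.

both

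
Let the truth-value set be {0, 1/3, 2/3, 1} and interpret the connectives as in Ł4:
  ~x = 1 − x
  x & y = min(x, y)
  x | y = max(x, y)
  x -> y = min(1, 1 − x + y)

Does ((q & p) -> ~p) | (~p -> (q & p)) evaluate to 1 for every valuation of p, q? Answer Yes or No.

Yes

p = 0, q = 0 ↦ 1
p = 0, q = 1/3 ↦ 1
p = 0, q = 2/3 ↦ 1
p = 0, q = 1 ↦ 1
p = 1/3, q = 0 ↦ 1
p = 1/3, q = 1/3 ↦ 1
p = 1/3, q = 2/3 ↦ 1
p = 1/3, q = 1 ↦ 1
p = 2/3, q = 0 ↦ 1
p = 2/3, q = 1/3 ↦ 1
p = 2/3, q = 2/3 ↦ 1
p = 2/3, q = 1 ↦ 1
p = 1, q = 0 ↦ 1
p = 1, q = 1/3 ↦ 1
p = 1, q = 2/3 ↦ 1
p = 1, q = 1 ↦ 1
Every assignment gives a value ≥ 1.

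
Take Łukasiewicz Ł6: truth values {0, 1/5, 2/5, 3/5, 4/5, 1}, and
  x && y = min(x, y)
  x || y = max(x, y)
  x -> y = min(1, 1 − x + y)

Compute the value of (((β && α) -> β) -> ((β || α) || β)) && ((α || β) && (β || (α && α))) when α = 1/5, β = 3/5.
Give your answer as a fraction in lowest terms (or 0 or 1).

3/5

β && α = 3/5 && 1/5 = 1/5
(β && α) -> β = 1/5 -> 3/5 = 1
β || α = 3/5 || 1/5 = 3/5
(β || α) || β = 3/5 || 3/5 = 3/5
((β && α) -> β) -> ((β || α) || β) = 1 -> 3/5 = 3/5
α || β = 1/5 || 3/5 = 3/5
α && α = 1/5 && 1/5 = 1/5
β || (α && α) = 3/5 || 1/5 = 3/5
(α || β) && (β || (α && α)) = 3/5 && 3/5 = 3/5
(((β && α) -> β) -> ((β || α) || β)) && ((α || β) && (β || (α && α))) = 3/5 && 3/5 = 3/5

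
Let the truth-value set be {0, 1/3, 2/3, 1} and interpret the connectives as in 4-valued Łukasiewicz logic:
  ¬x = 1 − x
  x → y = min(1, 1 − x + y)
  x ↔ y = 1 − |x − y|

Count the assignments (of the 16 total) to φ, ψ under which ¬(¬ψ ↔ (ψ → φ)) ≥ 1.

φ = 0, ψ = 0 ↦ 0  <
φ = 0, ψ = 1/3 ↦ 0  <
φ = 0, ψ = 2/3 ↦ 0  <
φ = 0, ψ = 1 ↦ 0  <
φ = 1/3, ψ = 0 ↦ 0  <
φ = 1/3, ψ = 1/3 ↦ 1/3  <
φ = 1/3, ψ = 2/3 ↦ 1/3  <
φ = 1/3, ψ = 1 ↦ 1/3  <
φ = 2/3, ψ = 0 ↦ 0  <
φ = 2/3, ψ = 1/3 ↦ 1/3  <
φ = 2/3, ψ = 2/3 ↦ 2/3  <
φ = 2/3, ψ = 1 ↦ 2/3  <
φ = 1, ψ = 0 ↦ 0  <
φ = 1, ψ = 1/3 ↦ 1/3  <
φ = 1, ψ = 2/3 ↦ 2/3  <
φ = 1, ψ = 1 ↦ 1  ≥
So 1 of the 16 assignments meets the threshold.

1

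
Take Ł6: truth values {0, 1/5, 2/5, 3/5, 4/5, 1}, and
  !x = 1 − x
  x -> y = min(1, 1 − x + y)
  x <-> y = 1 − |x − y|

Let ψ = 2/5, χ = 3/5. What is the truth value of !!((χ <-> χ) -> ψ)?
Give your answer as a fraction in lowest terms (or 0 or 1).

χ <-> χ = 3/5 <-> 3/5 = 1
(χ <-> χ) -> ψ = 1 -> 2/5 = 2/5
!((χ <-> χ) -> ψ) = !2/5 = 3/5
!!((χ <-> χ) -> ψ) = !3/5 = 2/5

2/5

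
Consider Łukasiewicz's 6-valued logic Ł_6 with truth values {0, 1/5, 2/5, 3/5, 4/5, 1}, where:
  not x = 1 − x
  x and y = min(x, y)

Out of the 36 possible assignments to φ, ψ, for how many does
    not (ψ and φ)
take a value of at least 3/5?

value 1: 11 assignments (counts)
value 4/5: 9 assignments (counts)
value 3/5: 7 assignments (counts)
value 2/5: 5 assignments
value 1/5: 3 assignments
value 0: 1 assignment
So 27 of the 36 assignments meet the threshold.

27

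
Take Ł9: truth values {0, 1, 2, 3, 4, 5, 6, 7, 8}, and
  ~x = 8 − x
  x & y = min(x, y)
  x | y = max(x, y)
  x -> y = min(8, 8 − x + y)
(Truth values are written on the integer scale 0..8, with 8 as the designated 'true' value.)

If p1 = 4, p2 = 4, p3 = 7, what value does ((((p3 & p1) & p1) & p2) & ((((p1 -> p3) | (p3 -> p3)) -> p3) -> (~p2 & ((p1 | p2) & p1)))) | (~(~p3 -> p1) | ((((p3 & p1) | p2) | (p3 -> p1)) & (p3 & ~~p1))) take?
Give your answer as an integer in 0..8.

p3 & p1 = 7 & 4 = 4
(p3 & p1) & p1 = 4 & 4 = 4
((p3 & p1) & p1) & p2 = 4 & 4 = 4
p1 -> p3 = 4 -> 7 = 8
p3 -> p3 = 7 -> 7 = 8
(p1 -> p3) | (p3 -> p3) = 8 | 8 = 8
((p1 -> p3) | (p3 -> p3)) -> p3 = 8 -> 7 = 7
~p2 = ~4 = 4
p1 | p2 = 4 | 4 = 4
(p1 | p2) & p1 = 4 & 4 = 4
~p2 & ((p1 | p2) & p1) = 4 & 4 = 4
(((p1 -> p3) | (p3 -> p3)) -> p3) -> (~p2 & ((p1 | p2) & p1)) = 7 -> 4 = 5
(((p3 & p1) & p1) & p2) & ((((p1 -> p3) | (p3 -> p3)) -> p3) -> (~p2 & ((p1 | p2) & p1))) = 4 & 5 = 4
~p3 = ~7 = 1
~p3 -> p1 = 1 -> 4 = 8
~(~p3 -> p1) = ~8 = 0
p3 & p1 = 7 & 4 = 4
(p3 & p1) | p2 = 4 | 4 = 4
p3 -> p1 = 7 -> 4 = 5
((p3 & p1) | p2) | (p3 -> p1) = 4 | 5 = 5
~p1 = ~4 = 4
~~p1 = ~4 = 4
p3 & ~~p1 = 7 & 4 = 4
(((p3 & p1) | p2) | (p3 -> p1)) & (p3 & ~~p1) = 5 & 4 = 4
~(~p3 -> p1) | ((((p3 & p1) | p2) | (p3 -> p1)) & (p3 & ~~p1)) = 0 | 4 = 4
((((p3 & p1) & p1) & p2) & ((((p1 -> p3) | (p3 -> p3)) -> p3) -> (~p2 & ((p1 | p2) & p1)))) | (~(~p3 -> p1) | ((((p3 & p1) | p2) | (p3 -> p1)) & (p3 & ~~p1))) = 4 | 4 = 4

4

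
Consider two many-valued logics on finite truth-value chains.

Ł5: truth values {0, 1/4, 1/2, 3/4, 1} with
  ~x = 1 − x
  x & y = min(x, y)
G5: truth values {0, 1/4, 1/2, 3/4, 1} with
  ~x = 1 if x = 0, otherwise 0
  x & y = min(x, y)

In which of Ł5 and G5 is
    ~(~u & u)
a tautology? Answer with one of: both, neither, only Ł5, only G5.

In Ł5: at u = 1/4 the value is 3/4 — not a tautology.
In G5: every assignment gives 1 — tautology.

only G5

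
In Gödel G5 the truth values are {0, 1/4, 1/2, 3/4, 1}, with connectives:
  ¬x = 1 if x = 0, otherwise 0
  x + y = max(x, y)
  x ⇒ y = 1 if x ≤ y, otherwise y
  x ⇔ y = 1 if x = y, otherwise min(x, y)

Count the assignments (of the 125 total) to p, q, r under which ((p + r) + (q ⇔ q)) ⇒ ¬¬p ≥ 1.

value 1: 100 assignments (counts)
value 0: 25 assignments
So 100 of the 125 assignments meet the threshold.

100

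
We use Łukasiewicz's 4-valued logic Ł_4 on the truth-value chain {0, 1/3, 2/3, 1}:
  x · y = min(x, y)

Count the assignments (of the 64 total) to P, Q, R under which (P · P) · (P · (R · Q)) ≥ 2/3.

8

value 1: 1 assignment (counts)
value 2/3: 7 assignments (counts)
value 1/3: 19 assignments
value 0: 37 assignments
So 8 of the 64 assignments meet the threshold.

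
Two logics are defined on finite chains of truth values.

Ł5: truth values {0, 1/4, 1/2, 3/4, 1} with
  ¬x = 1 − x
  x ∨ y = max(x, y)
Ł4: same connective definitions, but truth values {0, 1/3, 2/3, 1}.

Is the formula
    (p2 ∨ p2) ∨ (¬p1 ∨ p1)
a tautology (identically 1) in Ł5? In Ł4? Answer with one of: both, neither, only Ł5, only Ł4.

In Ł5: at p1 = 1/4, p2 = 0 the value is 3/4 — not a tautology.
In Ł4: at p1 = 1/3, p2 = 0 the value is 2/3 — not a tautology.

neither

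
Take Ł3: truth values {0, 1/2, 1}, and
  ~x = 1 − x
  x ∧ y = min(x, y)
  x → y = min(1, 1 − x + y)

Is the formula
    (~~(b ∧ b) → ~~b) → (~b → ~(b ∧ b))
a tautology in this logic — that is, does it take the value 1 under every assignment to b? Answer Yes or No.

b = 0 ↦ 1
b = 1/2 ↦ 1
b = 1 ↦ 1
Every assignment gives a value ≥ 1.

Yes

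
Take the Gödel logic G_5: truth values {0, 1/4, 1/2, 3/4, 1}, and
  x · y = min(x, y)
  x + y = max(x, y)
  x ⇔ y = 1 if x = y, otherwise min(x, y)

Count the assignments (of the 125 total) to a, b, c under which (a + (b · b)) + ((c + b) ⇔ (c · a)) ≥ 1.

value 1: 65 assignments (counts)
value 3/4: 25 assignments
value 1/2: 19 assignments
value 1/4: 12 assignments
value 0: 4 assignments
So 65 of the 125 assignments meet the threshold.

65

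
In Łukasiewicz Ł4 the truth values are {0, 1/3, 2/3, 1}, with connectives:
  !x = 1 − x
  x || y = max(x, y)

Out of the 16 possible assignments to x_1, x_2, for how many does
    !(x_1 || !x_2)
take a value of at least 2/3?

x_1 = 0, x_2 = 0 ↦ 0  <
x_1 = 0, x_2 = 1/3 ↦ 1/3  <
x_1 = 0, x_2 = 2/3 ↦ 2/3  ≥
x_1 = 0, x_2 = 1 ↦ 1  ≥
x_1 = 1/3, x_2 = 0 ↦ 0  <
x_1 = 1/3, x_2 = 1/3 ↦ 1/3  <
x_1 = 1/3, x_2 = 2/3 ↦ 2/3  ≥
x_1 = 1/3, x_2 = 1 ↦ 2/3  ≥
x_1 = 2/3, x_2 = 0 ↦ 0  <
x_1 = 2/3, x_2 = 1/3 ↦ 1/3  <
x_1 = 2/3, x_2 = 2/3 ↦ 1/3  <
x_1 = 2/3, x_2 = 1 ↦ 1/3  <
x_1 = 1, x_2 = 0 ↦ 0  <
x_1 = 1, x_2 = 1/3 ↦ 0  <
x_1 = 1, x_2 = 2/3 ↦ 0  <
x_1 = 1, x_2 = 1 ↦ 0  <
So 4 of the 16 assignments meet the threshold.

4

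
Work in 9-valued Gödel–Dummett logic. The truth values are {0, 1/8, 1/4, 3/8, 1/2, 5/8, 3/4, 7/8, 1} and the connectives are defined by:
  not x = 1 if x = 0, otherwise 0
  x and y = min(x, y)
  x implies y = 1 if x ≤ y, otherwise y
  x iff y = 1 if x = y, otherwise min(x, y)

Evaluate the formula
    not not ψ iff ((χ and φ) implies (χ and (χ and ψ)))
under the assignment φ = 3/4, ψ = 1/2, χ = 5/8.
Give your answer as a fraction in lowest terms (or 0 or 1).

1/2

not ψ = not 1/2 = 0
not not ψ = not 0 = 1
χ and φ = 5/8 and 3/4 = 5/8
χ and ψ = 5/8 and 1/2 = 1/2
χ and (χ and ψ) = 5/8 and 1/2 = 1/2
(χ and φ) implies (χ and (χ and ψ)) = 5/8 implies 1/2 = 1/2
not not ψ iff ((χ and φ) implies (χ and (χ and ψ))) = 1 iff 1/2 = 1/2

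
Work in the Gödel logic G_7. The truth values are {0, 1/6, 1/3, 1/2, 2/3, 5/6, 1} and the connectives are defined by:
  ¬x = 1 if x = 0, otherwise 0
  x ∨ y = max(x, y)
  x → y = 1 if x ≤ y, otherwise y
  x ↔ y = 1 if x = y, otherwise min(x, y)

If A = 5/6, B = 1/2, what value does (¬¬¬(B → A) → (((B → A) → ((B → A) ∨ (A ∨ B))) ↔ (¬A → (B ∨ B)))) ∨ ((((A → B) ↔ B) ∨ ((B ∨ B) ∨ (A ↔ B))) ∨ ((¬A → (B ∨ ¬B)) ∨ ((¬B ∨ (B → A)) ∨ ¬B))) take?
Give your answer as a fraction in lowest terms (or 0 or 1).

B → A = 1/2 → 5/6 = 1
¬(B → A) = ¬1 = 0
¬¬(B → A) = ¬0 = 1
¬¬¬(B → A) = ¬1 = 0
B → A = 1/2 → 5/6 = 1
B → A = 1/2 → 5/6 = 1
A ∨ B = 5/6 ∨ 1/2 = 5/6
(B → A) ∨ (A ∨ B) = 1 ∨ 5/6 = 1
(B → A) → ((B → A) ∨ (A ∨ B)) = 1 → 1 = 1
¬A = ¬5/6 = 0
B ∨ B = 1/2 ∨ 1/2 = 1/2
¬A → (B ∨ B) = 0 → 1/2 = 1
((B → A) → ((B → A) ∨ (A ∨ B))) ↔ (¬A → (B ∨ B)) = 1 ↔ 1 = 1
¬¬¬(B → A) → (((B → A) → ((B → A) ∨ (A ∨ B))) ↔ (¬A → (B ∨ B))) = 0 → 1 = 1
A → B = 5/6 → 1/2 = 1/2
(A → B) ↔ B = 1/2 ↔ 1/2 = 1
B ∨ B = 1/2 ∨ 1/2 = 1/2
A ↔ B = 5/6 ↔ 1/2 = 1/2
(B ∨ B) ∨ (A ↔ B) = 1/2 ∨ 1/2 = 1/2
((A → B) ↔ B) ∨ ((B ∨ B) ∨ (A ↔ B)) = 1 ∨ 1/2 = 1
¬A = ¬5/6 = 0
¬B = ¬1/2 = 0
B ∨ ¬B = 1/2 ∨ 0 = 1/2
¬A → (B ∨ ¬B) = 0 → 1/2 = 1
¬B = ¬1/2 = 0
B → A = 1/2 → 5/6 = 1
¬B ∨ (B → A) = 0 ∨ 1 = 1
¬B = ¬1/2 = 0
(¬B ∨ (B → A)) ∨ ¬B = 1 ∨ 0 = 1
(¬A → (B ∨ ¬B)) ∨ ((¬B ∨ (B → A)) ∨ ¬B) = 1 ∨ 1 = 1
(((A → B) ↔ B) ∨ ((B ∨ B) ∨ (A ↔ B))) ∨ ((¬A → (B ∨ ¬B)) ∨ ((¬B ∨ (B → A)) ∨ ¬B)) = 1 ∨ 1 = 1
(¬¬¬(B → A) → (((B → A) → ((B → A) ∨ (A ∨ B))) ↔ (¬A → (B ∨ B)))) ∨ ((((A → B) ↔ B) ∨ ((B ∨ B) ∨ (A ↔ B))) ∨ ((¬A → (B ∨ ¬B)) ∨ ((¬B ∨ (B → A)) ∨ ¬B))) = 1 ∨ 1 = 1

1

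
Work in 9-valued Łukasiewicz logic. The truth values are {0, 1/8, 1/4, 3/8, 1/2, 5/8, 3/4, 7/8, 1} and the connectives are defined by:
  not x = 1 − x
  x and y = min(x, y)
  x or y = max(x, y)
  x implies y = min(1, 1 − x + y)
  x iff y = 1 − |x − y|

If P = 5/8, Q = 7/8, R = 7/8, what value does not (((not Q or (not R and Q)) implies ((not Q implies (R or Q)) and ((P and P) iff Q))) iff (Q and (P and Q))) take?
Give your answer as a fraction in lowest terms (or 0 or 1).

3/8

not Q = not 7/8 = 1/8
not R = not 7/8 = 1/8
not R and Q = 1/8 and 7/8 = 1/8
not Q or (not R and Q) = 1/8 or 1/8 = 1/8
not Q = not 7/8 = 1/8
R or Q = 7/8 or 7/8 = 7/8
not Q implies (R or Q) = 1/8 implies 7/8 = 1
P and P = 5/8 and 5/8 = 5/8
(P and P) iff Q = 5/8 iff 7/8 = 3/4
(not Q implies (R or Q)) and ((P and P) iff Q) = 1 and 3/4 = 3/4
(not Q or (not R and Q)) implies ((not Q implies (R or Q)) and ((P and P) iff Q)) = 1/8 implies 3/4 = 1
P and Q = 5/8 and 7/8 = 5/8
Q and (P and Q) = 7/8 and 5/8 = 5/8
((not Q or (not R and Q)) implies ((not Q implies (R or Q)) and ((P and P) iff Q))) iff (Q and (P and Q)) = 1 iff 5/8 = 5/8
not (((not Q or (not R and Q)) implies ((not Q implies (R or Q)) and ((P and P) iff Q))) iff (Q and (P and Q))) = not 5/8 = 3/8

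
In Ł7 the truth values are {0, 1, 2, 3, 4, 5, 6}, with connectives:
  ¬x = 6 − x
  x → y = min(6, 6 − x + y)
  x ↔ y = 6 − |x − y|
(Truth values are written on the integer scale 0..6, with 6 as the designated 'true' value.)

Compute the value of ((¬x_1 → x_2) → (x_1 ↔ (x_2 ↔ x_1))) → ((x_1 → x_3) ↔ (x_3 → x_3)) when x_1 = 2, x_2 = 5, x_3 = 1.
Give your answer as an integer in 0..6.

6

¬x_1 = ¬2 = 4
¬x_1 → x_2 = 4 → 5 = 6
x_2 ↔ x_1 = 5 ↔ 2 = 3
x_1 ↔ (x_2 ↔ x_1) = 2 ↔ 3 = 5
(¬x_1 → x_2) → (x_1 ↔ (x_2 ↔ x_1)) = 6 → 5 = 5
x_1 → x_3 = 2 → 1 = 5
x_3 → x_3 = 1 → 1 = 6
(x_1 → x_3) ↔ (x_3 → x_3) = 5 ↔ 6 = 5
((¬x_1 → x_2) → (x_1 ↔ (x_2 ↔ x_1))) → ((x_1 → x_3) ↔ (x_3 → x_3)) = 5 → 5 = 6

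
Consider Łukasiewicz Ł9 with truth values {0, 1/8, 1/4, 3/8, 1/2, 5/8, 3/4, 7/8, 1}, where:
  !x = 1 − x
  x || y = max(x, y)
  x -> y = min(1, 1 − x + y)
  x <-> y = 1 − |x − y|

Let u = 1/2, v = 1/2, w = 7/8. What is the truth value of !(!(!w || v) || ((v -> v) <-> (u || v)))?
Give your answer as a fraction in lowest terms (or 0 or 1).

!w = !7/8 = 1/8
!w || v = 1/8 || 1/2 = 1/2
!(!w || v) = !1/2 = 1/2
v -> v = 1/2 -> 1/2 = 1
u || v = 1/2 || 1/2 = 1/2
(v -> v) <-> (u || v) = 1 <-> 1/2 = 1/2
!(!w || v) || ((v -> v) <-> (u || v)) = 1/2 || 1/2 = 1/2
!(!(!w || v) || ((v -> v) <-> (u || v))) = !1/2 = 1/2

1/2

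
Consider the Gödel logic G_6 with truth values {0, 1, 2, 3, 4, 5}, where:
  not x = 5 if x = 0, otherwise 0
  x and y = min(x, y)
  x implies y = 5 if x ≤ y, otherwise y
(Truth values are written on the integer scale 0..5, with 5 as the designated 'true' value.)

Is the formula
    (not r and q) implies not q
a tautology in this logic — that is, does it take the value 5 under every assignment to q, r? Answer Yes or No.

No

Counterexample: take q = 1, r = 0.
not r = not 0 = 5
not r and q = 5 and 1 = 1
not q = not 1 = 0
(not r and q) implies not q = 1 implies 0 = 0
This gives 0 ≠ 5.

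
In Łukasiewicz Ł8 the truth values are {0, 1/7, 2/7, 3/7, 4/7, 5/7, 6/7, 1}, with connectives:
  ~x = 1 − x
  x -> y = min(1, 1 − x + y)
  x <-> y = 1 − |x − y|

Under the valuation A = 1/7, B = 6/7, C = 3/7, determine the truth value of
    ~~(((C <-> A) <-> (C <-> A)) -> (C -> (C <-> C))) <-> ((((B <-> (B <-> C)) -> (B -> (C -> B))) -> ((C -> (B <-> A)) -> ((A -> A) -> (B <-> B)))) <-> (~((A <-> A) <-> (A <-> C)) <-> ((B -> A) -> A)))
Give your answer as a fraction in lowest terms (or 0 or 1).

C <-> A = 3/7 <-> 1/7 = 5/7
C <-> A = 3/7 <-> 1/7 = 5/7
(C <-> A) <-> (C <-> A) = 5/7 <-> 5/7 = 1
C <-> C = 3/7 <-> 3/7 = 1
C -> (C <-> C) = 3/7 -> 1 = 1
((C <-> A) <-> (C <-> A)) -> (C -> (C <-> C)) = 1 -> 1 = 1
~(((C <-> A) <-> (C <-> A)) -> (C -> (C <-> C))) = ~1 = 0
~~(((C <-> A) <-> (C <-> A)) -> (C -> (C <-> C))) = ~0 = 1
B <-> C = 6/7 <-> 3/7 = 4/7
B <-> (B <-> C) = 6/7 <-> 4/7 = 5/7
C -> B = 3/7 -> 6/7 = 1
B -> (C -> B) = 6/7 -> 1 = 1
(B <-> (B <-> C)) -> (B -> (C -> B)) = 5/7 -> 1 = 1
B <-> A = 6/7 <-> 1/7 = 2/7
C -> (B <-> A) = 3/7 -> 2/7 = 6/7
A -> A = 1/7 -> 1/7 = 1
B <-> B = 6/7 <-> 6/7 = 1
(A -> A) -> (B <-> B) = 1 -> 1 = 1
(C -> (B <-> A)) -> ((A -> A) -> (B <-> B)) = 6/7 -> 1 = 1
((B <-> (B <-> C)) -> (B -> (C -> B))) -> ((C -> (B <-> A)) -> ((A -> A) -> (B <-> B))) = 1 -> 1 = 1
A <-> A = 1/7 <-> 1/7 = 1
A <-> C = 1/7 <-> 3/7 = 5/7
(A <-> A) <-> (A <-> C) = 1 <-> 5/7 = 5/7
~((A <-> A) <-> (A <-> C)) = ~5/7 = 2/7
B -> A = 6/7 -> 1/7 = 2/7
(B -> A) -> A = 2/7 -> 1/7 = 6/7
~((A <-> A) <-> (A <-> C)) <-> ((B -> A) -> A) = 2/7 <-> 6/7 = 3/7
(((B <-> (B <-> C)) -> (B -> (C -> B))) -> ((C -> (B <-> A)) -> ((A -> A) -> (B <-> B)))) <-> (~((A <-> A) <-> (A <-> C)) <-> ((B -> A) -> A)) = 1 <-> 3/7 = 3/7
~~(((C <-> A) <-> (C <-> A)) -> (C -> (C <-> C))) <-> ((((B <-> (B <-> C)) -> (B -> (C -> B))) -> ((C -> (B <-> A)) -> ((A -> A) -> (B <-> B)))) <-> (~((A <-> A) <-> (A <-> C)) <-> ((B -> A) -> A))) = 1 <-> 3/7 = 3/7

3/7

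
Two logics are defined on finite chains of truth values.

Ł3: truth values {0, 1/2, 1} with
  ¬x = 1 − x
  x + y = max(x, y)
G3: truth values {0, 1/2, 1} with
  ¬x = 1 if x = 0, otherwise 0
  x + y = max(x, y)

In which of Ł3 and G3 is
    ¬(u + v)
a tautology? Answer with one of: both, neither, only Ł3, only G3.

In Ł3: at u = 0, v = 1/2 the value is 1/2 — not a tautology.
In G3: at u = 0, v = 1/2 the value is 0 — not a tautology.

neither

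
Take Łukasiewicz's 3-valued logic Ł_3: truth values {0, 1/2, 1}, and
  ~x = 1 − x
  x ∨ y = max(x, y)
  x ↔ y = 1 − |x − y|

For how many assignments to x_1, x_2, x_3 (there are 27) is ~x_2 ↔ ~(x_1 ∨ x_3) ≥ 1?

9

value 1: 9 assignments (counts)
value 1/2: 12 assignments
value 0: 6 assignments
So 9 of the 27 assignments meet the threshold.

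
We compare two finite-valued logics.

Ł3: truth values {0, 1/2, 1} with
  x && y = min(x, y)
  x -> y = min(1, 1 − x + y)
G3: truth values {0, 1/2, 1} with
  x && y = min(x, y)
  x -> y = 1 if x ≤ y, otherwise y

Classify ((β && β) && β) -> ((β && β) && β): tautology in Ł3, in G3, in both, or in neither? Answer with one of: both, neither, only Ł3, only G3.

In Ł3: every assignment gives 1 — tautology.
In G3: every assignment gives 1 — tautology.

both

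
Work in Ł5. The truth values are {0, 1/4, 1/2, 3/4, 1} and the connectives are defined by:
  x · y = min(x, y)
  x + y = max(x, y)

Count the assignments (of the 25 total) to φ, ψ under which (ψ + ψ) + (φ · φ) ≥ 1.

9

value 1: 9 assignments (counts)
value 3/4: 7 assignments
value 1/2: 5 assignments
value 1/4: 3 assignments
value 0: 1 assignment
So 9 of the 25 assignments meet the threshold.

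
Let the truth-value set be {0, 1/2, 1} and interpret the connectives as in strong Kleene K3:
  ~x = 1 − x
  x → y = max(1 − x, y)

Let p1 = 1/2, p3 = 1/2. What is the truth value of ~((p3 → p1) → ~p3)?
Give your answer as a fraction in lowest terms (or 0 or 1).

1/2

p3 → p1 = 1/2 → 1/2 = 1/2
~p3 = ~1/2 = 1/2
(p3 → p1) → ~p3 = 1/2 → 1/2 = 1/2
~((p3 → p1) → ~p3) = ~1/2 = 1/2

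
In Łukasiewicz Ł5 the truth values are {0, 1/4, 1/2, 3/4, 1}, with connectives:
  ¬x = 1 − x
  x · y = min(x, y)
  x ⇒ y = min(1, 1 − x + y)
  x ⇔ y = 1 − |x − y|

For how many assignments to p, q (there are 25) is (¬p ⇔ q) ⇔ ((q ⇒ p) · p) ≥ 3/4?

value 1: 7 assignments (counts)
value 3/4: 7 assignments (counts)
value 1/2: 6 assignments
value 1/4: 3 assignments
value 0: 2 assignments
So 14 of the 25 assignments meet the threshold.

14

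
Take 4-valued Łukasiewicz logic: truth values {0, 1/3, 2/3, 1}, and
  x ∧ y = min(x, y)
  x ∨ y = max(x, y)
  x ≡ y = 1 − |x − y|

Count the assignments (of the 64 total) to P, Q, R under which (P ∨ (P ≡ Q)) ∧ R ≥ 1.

value 1: 7 assignments (counts)
value 2/3: 19 assignments
value 1/3: 19 assignments
value 0: 19 assignments
So 7 of the 64 assignments meet the threshold.

7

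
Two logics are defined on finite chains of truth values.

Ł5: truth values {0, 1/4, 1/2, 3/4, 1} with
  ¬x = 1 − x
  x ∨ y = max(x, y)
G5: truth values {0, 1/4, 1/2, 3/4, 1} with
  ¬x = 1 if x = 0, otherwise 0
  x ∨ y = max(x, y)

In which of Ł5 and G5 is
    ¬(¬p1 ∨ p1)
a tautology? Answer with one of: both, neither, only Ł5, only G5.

neither

In Ł5: at p1 = 0 the value is 0 — not a tautology.
In G5: at p1 = 0 the value is 0 — not a tautology.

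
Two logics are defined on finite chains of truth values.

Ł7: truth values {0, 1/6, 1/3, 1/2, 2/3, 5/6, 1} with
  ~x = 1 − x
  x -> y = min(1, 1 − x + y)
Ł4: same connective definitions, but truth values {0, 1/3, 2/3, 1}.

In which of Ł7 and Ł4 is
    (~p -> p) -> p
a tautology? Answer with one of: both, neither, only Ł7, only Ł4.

In Ł7: at p = 1/6 the value is 5/6 — not a tautology.
In Ł4: at p = 1/3 the value is 2/3 — not a tautology.

neither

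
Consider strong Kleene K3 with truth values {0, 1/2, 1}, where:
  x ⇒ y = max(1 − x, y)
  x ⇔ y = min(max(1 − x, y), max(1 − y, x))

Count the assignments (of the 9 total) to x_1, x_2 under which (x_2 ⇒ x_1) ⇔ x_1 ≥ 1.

x_1 = 0, x_2 = 0 ↦ 0  <
x_1 = 0, x_2 = 1/2 ↦ 1/2  <
x_1 = 0, x_2 = 1 ↦ 1  ≥
x_1 = 1/2, x_2 = 0 ↦ 1/2  <
x_1 = 1/2, x_2 = 1/2 ↦ 1/2  <
x_1 = 1/2, x_2 = 1 ↦ 1/2  <
x_1 = 1, x_2 = 0 ↦ 1  ≥
x_1 = 1, x_2 = 1/2 ↦ 1  ≥
x_1 = 1, x_2 = 1 ↦ 1  ≥
So 4 of the 9 assignments meet the threshold.

4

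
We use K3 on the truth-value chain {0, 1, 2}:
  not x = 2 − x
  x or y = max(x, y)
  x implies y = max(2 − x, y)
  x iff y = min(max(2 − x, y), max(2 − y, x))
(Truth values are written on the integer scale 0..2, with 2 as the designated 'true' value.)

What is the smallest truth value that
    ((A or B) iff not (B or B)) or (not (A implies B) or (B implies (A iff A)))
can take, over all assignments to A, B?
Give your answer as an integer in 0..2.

1

Take A = 1, B = 1:
A or B = 1 or 1 = 1
B or B = 1 or 1 = 1
not (B or B) = not 1 = 1
(A or B) iff not (B or B) = 1 iff 1 = 1
A implies B = 1 implies 1 = 1
not (A implies B) = not 1 = 1
A iff A = 1 iff 1 = 1
B implies (A iff A) = 1 implies 1 = 1
not (A implies B) or (B implies (A iff A)) = 1 or 1 = 1
((A or B) iff not (B or B)) or (not (A implies B) or (B implies (A iff A))) = 1 or 1 = 1
No assignment yields a value below 1, so this is the minimum.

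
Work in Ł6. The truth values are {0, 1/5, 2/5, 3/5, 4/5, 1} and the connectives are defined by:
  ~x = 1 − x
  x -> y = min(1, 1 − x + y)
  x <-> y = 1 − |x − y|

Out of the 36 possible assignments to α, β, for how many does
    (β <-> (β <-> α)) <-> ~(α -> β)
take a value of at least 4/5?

13

value 1: 7 assignments (counts)
value 4/5: 6 assignments (counts)
value 3/5: 7 assignments
value 2/5: 6 assignments
value 1/5: 7 assignments
value 0: 3 assignments
So 13 of the 36 assignments meet the threshold.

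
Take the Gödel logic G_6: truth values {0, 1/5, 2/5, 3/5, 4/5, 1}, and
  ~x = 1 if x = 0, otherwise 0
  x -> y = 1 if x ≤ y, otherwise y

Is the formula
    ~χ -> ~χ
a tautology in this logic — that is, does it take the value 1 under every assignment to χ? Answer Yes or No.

χ = 0 ↦ 1
χ = 1/5 ↦ 1
χ = 2/5 ↦ 1
χ = 3/5 ↦ 1
χ = 4/5 ↦ 1
χ = 1 ↦ 1
Every assignment gives a value ≥ 1.

Yes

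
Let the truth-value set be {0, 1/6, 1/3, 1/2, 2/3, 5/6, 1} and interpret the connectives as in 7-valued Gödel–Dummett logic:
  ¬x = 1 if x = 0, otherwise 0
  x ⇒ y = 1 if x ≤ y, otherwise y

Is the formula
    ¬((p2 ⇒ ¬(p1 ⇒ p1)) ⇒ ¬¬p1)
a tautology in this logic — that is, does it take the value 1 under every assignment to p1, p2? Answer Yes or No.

Counterexample: take p1 = 0, p2 = 1/6.
p1 ⇒ p1 = 0 ⇒ 0 = 1
¬(p1 ⇒ p1) = ¬1 = 0
p2 ⇒ ¬(p1 ⇒ p1) = 1/6 ⇒ 0 = 0
¬p1 = ¬0 = 1
¬¬p1 = ¬1 = 0
(p2 ⇒ ¬(p1 ⇒ p1)) ⇒ ¬¬p1 = 0 ⇒ 0 = 1
¬((p2 ⇒ ¬(p1 ⇒ p1)) ⇒ ¬¬p1) = ¬1 = 0
This gives 0 ≠ 1.

No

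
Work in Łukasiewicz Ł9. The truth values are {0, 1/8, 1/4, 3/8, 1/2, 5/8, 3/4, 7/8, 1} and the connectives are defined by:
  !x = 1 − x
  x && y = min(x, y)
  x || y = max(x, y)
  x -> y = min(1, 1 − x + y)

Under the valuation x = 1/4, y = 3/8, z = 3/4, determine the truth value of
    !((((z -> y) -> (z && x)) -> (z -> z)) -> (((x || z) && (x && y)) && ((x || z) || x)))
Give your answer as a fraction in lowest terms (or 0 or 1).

z -> y = 3/4 -> 3/8 = 5/8
z && x = 3/4 && 1/4 = 1/4
(z -> y) -> (z && x) = 5/8 -> 1/4 = 5/8
z -> z = 3/4 -> 3/4 = 1
((z -> y) -> (z && x)) -> (z -> z) = 5/8 -> 1 = 1
x || z = 1/4 || 3/4 = 3/4
x && y = 1/4 && 3/8 = 1/4
(x || z) && (x && y) = 3/4 && 1/4 = 1/4
x || z = 1/4 || 3/4 = 3/4
(x || z) || x = 3/4 || 1/4 = 3/4
((x || z) && (x && y)) && ((x || z) || x) = 1/4 && 3/4 = 1/4
(((z -> y) -> (z && x)) -> (z -> z)) -> (((x || z) && (x && y)) && ((x || z) || x)) = 1 -> 1/4 = 1/4
!((((z -> y) -> (z && x)) -> (z -> z)) -> (((x || z) && (x && y)) && ((x || z) || x))) = !1/4 = 3/4

3/4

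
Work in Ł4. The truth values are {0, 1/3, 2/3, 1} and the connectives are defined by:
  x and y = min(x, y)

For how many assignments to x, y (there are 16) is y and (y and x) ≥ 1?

1

x = 0, y = 0 ↦ 0  <
x = 0, y = 1/3 ↦ 0  <
x = 0, y = 2/3 ↦ 0  <
x = 0, y = 1 ↦ 0  <
x = 1/3, y = 0 ↦ 0  <
x = 1/3, y = 1/3 ↦ 1/3  <
x = 1/3, y = 2/3 ↦ 1/3  <
x = 1/3, y = 1 ↦ 1/3  <
x = 2/3, y = 0 ↦ 0  <
x = 2/3, y = 1/3 ↦ 1/3  <
x = 2/3, y = 2/3 ↦ 2/3  <
x = 2/3, y = 1 ↦ 2/3  <
x = 1, y = 0 ↦ 0  <
x = 1, y = 1/3 ↦ 1/3  <
x = 1, y = 2/3 ↦ 2/3  <
x = 1, y = 1 ↦ 1  ≥
So 1 of the 16 assignments meets the threshold.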